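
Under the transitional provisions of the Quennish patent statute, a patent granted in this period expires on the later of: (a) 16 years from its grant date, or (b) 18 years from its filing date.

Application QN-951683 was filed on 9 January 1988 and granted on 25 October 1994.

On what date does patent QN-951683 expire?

(a) grant + 16 years → 25 October 2010.
(b) filing + 18 years → 9 January 2006.
Later of the two: 25 October 2010.

October 25, 2010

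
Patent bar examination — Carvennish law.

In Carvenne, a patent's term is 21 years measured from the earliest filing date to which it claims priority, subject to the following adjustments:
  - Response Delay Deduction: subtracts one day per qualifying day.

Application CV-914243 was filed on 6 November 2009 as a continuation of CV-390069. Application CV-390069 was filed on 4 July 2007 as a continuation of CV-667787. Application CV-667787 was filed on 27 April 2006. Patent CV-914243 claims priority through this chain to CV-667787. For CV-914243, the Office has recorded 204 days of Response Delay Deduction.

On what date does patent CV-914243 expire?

2026-10-05

Earliest priority filing: 27 April 2006.
Base term: 27 April 2006 + 21 years → 27 April 2027.
Response Delay Deduction: −204 days → 5 October 2026.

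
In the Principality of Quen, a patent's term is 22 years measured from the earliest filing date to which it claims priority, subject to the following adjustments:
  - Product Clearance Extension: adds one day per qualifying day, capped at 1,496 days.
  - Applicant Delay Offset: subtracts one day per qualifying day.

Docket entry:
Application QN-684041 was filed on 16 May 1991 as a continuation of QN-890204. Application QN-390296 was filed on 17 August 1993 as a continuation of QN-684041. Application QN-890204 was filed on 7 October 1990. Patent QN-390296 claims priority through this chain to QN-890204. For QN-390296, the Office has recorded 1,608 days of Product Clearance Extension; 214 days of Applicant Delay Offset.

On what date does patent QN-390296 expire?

Earliest priority filing: 7 October 1990.
Base term: 7 October 1990 + 22 years → 7 October 2012.
Product Clearance Extension: 1608 days claimed exceeds the 1496-day cap, so +1496 days → 11 November 2016.
Applicant Delay Offset: −214 days → 11 April 2016.

April 11, 2016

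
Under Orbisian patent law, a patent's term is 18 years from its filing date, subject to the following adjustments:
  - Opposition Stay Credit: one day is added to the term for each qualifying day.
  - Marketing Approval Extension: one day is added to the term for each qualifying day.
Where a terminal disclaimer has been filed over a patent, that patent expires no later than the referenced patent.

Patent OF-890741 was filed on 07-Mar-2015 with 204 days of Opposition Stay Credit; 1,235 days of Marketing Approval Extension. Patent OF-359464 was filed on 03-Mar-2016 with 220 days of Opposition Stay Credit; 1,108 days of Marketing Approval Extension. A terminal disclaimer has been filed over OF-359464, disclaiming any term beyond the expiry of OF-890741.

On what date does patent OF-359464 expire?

Natural term of OF-359464:
  Base: filing + 18 years → 3 March 2034.
  Opposition Stay Credit: +220 days → 9 October 2034.
  Marketing Approval Extension: +1108 days → 21 October 2037.
Expiry of referenced patent OF-890741:
  Base: filing + 18 years → 7 March 2033.
  Opposition Stay Credit: +204 days → 27 September 2033.
  Marketing Approval Extension: +1235 days → 13 February 2037.
Terminal disclaimer: OF-359464 expires on the earlier of 21 October 2037 and 13 February 2037.

2037-02-13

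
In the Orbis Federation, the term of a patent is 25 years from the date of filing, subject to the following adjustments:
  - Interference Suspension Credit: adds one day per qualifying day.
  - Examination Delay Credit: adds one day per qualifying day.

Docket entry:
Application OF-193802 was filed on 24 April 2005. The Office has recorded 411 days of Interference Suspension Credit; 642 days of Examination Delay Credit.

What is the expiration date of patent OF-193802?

Base term: filing date + 25 years → 24 April 2030.
Interference Suspension Credit: +411 days → 9 June 2031.
Examination Delay Credit: +642 days → 12 March 2033.

March 12, 2033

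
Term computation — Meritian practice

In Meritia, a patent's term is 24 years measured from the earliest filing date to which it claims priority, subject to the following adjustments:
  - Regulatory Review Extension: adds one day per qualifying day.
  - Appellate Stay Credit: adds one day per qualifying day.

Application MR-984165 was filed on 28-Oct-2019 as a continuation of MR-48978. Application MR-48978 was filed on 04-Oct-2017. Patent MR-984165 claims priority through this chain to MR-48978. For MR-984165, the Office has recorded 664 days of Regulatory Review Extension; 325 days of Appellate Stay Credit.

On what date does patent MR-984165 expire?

Earliest priority filing: 4 October 2017.
Base term: 4 October 2017 + 24 years → 4 October 2041.
Regulatory Review Extension: +664 days → 30 July 2043.
Appellate Stay Credit: +325 days → 19 June 2044.

2044-06-19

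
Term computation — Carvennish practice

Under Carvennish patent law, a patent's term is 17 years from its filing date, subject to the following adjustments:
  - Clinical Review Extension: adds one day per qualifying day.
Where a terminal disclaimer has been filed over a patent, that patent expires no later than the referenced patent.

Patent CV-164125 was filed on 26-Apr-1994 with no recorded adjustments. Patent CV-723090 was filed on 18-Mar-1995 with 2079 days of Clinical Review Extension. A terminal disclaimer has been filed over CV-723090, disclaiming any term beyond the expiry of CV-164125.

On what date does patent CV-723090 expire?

2011-04-26

Natural term of CV-723090:
  Base: filing + 17 years → 18 March 2012.
  Clinical Review Extension: +2079 days → 26 November 2017.
Expiry of referenced patent CV-164125:
  Base: filing + 17 years → 26 April 2011.
Terminal disclaimer: CV-723090 expires on the earlier of 26 November 2017 and 26 April 2011.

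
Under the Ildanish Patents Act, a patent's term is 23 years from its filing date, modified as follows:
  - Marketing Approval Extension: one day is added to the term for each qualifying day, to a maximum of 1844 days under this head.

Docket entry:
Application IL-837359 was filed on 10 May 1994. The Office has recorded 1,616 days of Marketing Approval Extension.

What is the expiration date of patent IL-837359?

2021-10-12

Base term: filing date + 23 years → 10 May 2017.
Marketing Approval Extension: 1616 days (within the 1844-day cap) → +1616 days → 12 October 2021.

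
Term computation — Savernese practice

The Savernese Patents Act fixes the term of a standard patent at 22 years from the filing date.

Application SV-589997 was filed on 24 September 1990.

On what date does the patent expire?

Filing date + 22 years → 24 September 2012.

2012-09-24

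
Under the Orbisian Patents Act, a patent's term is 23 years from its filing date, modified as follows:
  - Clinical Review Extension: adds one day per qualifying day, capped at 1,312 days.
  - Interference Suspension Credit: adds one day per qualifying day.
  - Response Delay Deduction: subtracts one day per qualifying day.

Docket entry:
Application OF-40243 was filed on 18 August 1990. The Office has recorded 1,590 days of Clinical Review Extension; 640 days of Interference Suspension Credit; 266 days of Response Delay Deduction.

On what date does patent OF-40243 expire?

2018-03-31

Base term: filing date + 23 years → 18 August 2013.
Clinical Review Extension: 1590 days claimed exceeds the 1312-day cap, so +1312 days → 22 March 2017.
Interference Suspension Credit: +640 days → 22 December 2018.
Response Delay Deduction: −266 days → 31 March 2018.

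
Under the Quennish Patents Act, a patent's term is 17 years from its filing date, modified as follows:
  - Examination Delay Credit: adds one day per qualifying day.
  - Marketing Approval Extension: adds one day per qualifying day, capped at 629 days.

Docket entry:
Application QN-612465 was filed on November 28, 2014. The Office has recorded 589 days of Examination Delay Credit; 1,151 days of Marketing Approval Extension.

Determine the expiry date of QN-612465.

2035-03-30

Base term: filing date + 17 years → 28 November 2031.
Examination Delay Credit: +589 days → 9 July 2033.
Marketing Approval Extension: 1151 days claimed exceeds the 629-day cap, so +629 days → 30 March 2035.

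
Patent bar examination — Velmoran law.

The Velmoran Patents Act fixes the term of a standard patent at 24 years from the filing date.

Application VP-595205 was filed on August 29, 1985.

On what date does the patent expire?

August 29, 2009

Filing date + 24 years → 29 August 2009.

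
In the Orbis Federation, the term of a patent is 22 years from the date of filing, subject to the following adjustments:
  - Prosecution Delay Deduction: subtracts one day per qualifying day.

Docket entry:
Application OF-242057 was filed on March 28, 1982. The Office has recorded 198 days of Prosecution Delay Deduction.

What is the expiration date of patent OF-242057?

Base term: filing date + 22 years → 28 March 2004.
Prosecution Delay Deduction: −198 days → 12 September 2003.

2003-09-12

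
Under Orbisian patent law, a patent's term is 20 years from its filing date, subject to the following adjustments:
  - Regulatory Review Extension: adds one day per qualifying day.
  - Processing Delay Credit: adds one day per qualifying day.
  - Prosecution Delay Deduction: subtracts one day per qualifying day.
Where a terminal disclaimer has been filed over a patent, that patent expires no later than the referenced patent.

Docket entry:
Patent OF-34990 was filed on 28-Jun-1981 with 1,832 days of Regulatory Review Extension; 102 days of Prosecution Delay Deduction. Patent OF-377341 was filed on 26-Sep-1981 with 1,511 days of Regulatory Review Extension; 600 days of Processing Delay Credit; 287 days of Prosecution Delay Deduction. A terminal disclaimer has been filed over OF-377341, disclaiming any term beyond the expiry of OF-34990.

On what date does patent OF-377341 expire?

Natural term of OF-377341:
  Base: filing + 20 years → 26 September 2001.
  Regulatory Review Extension: +1511 days → 15 November 2005.
  Processing Delay Credit: +600 days → 8 July 2007.
  Prosecution Delay Deduction: −287 days → 24 September 2006.
Expiry of referenced patent OF-34990:
  Base: filing + 20 years → 28 June 2001.
  Regulatory Review Extension: +1832 days → 4 July 2006.
  Prosecution Delay Deduction: −102 days → 24 March 2006.
Terminal disclaimer: OF-377341 expires on the earlier of 24 September 2006 and 24 March 2006.

March 24, 2006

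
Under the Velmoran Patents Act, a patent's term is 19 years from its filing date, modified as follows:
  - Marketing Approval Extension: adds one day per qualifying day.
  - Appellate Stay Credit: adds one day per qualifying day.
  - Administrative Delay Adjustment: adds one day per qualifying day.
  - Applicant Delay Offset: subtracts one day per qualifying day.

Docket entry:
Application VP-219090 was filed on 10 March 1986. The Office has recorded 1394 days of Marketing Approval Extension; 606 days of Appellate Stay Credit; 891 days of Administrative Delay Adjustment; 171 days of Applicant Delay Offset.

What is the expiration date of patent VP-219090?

August 20, 2012

Base term: filing date + 19 years → 10 March 2005.
Marketing Approval Extension: +1394 days → 2 January 2009.
Appellate Stay Credit: +606 days → 31 August 2010.
Administrative Delay Adjustment: +891 days → 7 February 2013.
Applicant Delay Offset: −171 days → 20 August 2012.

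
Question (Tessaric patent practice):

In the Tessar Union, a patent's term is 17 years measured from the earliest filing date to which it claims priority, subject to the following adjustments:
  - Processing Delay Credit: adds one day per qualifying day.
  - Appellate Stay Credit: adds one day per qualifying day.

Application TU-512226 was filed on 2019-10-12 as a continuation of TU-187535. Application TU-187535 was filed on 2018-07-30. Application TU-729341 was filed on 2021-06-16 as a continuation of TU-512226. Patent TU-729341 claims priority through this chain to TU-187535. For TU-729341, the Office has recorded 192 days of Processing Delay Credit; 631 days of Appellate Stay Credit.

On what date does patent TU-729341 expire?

Earliest priority filing: 30 July 2018.
Base term: 30 July 2018 + 17 years → 30 July 2035.
Processing Delay Credit: +192 days → 7 February 2036.
Appellate Stay Credit: +631 days → 30 October 2037.

October 30, 2037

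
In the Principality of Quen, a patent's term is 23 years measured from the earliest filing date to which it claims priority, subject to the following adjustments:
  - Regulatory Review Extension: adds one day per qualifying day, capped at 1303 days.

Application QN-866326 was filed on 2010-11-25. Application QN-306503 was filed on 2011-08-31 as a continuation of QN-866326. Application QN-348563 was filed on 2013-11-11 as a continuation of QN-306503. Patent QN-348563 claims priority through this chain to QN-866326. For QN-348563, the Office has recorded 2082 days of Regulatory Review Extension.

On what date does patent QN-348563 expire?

Earliest priority filing: 25 November 2010.
Base term: 25 November 2010 + 23 years → 25 November 2033.
Regulatory Review Extension: 2082 days claimed exceeds the 1303-day cap, so +1303 days → 20 June 2037.

2037-06-20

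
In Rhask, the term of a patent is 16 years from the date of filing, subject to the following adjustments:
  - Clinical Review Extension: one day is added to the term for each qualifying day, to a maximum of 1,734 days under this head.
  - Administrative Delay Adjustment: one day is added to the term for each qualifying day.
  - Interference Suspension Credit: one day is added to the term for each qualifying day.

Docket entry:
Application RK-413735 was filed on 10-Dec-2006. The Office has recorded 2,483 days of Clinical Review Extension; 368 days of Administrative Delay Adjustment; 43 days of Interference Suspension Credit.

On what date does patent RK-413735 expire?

Base term: filing date + 16 years → 10 December 2022.
Clinical Review Extension: 2483 days claimed exceeds the 1734-day cap, so +1734 days → 9 September 2027.
Administrative Delay Adjustment: +368 days → 11 September 2028.
Interference Suspension Credit: +43 days → 24 October 2028.

October 24, 2028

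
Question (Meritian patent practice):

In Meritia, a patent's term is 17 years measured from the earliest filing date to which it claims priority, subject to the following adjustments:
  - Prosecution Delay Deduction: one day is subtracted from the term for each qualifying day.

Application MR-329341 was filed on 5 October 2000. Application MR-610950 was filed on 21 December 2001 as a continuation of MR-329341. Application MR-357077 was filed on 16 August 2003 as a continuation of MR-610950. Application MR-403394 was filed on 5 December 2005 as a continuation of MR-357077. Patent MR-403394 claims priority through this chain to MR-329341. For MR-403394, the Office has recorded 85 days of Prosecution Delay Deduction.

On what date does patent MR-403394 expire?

July 12, 2017

Earliest priority filing: 5 October 2000.
Base term: 5 October 2000 + 17 years → 5 October 2017.
Prosecution Delay Deduction: −85 days → 12 July 2017.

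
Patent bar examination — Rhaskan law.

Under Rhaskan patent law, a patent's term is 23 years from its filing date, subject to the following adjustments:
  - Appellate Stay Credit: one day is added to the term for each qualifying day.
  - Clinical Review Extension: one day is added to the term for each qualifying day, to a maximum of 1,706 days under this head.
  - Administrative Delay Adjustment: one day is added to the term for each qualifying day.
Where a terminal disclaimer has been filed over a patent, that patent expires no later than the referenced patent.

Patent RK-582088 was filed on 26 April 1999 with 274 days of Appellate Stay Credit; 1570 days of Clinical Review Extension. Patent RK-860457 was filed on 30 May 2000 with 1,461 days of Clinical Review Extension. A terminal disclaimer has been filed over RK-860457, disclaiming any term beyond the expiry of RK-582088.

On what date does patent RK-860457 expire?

May 14, 2027

Natural term of RK-860457:
  Base: filing + 23 years → 30 May 2023.
  Clinical Review Extension: 1461 days (within the 1706-day cap) → +1461 days → 30 May 2027.
Expiry of referenced patent RK-582088:
  Base: filing + 23 years → 26 April 2022.
  Appellate Stay Credit: +274 days → 25 January 2023.
  Clinical Review Extension: 1570 days (within the 1706-day cap) → +1570 days → 14 May 2027.
Terminal disclaimer: RK-860457 expires on the earlier of 30 May 2027 and 14 May 2027.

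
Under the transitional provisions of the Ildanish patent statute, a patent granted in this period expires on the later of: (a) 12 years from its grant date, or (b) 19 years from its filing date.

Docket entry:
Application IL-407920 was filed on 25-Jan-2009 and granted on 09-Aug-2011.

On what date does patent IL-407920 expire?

2028-01-25

(a) grant + 12 years → 9 August 2023.
(b) filing + 19 years → 25 January 2028.
Later of the two: 25 January 2028.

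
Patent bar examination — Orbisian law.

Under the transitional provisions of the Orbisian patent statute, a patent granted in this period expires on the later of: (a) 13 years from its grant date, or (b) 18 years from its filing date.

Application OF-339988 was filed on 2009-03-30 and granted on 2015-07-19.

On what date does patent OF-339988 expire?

2028-07-19

(a) grant + 13 years → 19 July 2028.
(b) filing + 18 years → 30 March 2027.
Later of the two: 19 July 2028.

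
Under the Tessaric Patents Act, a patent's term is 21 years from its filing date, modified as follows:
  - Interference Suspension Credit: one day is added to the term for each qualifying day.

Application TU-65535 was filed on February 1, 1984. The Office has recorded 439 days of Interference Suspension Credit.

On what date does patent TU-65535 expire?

April 16, 2006

Base term: filing date + 21 years → 1 February 2005.
Interference Suspension Credit: +439 days → 16 April 2006.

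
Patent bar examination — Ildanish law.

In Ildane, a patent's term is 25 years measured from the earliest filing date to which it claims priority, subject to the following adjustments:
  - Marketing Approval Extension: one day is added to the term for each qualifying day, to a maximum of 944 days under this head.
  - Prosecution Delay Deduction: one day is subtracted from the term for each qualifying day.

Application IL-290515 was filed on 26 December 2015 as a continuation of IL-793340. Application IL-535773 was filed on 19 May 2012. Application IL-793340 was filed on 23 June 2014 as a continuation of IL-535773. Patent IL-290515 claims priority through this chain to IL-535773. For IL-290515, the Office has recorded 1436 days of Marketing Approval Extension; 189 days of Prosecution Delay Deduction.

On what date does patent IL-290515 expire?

Earliest priority filing: 19 May 2012.
Base term: 19 May 2012 + 25 years → 19 May 2037.
Marketing Approval Extension: 1436 days claimed exceeds the 944-day cap, so +944 days → 19 December 2039.
Prosecution Delay Deduction: −189 days → 13 June 2039.

June 13, 2039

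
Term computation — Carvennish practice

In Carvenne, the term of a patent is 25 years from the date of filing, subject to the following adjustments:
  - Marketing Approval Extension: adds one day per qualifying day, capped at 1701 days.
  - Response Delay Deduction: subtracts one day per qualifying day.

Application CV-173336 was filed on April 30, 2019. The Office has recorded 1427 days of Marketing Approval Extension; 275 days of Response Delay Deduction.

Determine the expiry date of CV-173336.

2047-06-26

Base term: filing date + 25 years → 30 April 2044.
Marketing Approval Extension: 1427 days (within the 1701-day cap) → +1427 days → 27 March 2048.
Response Delay Deduction: −275 days → 26 June 2047.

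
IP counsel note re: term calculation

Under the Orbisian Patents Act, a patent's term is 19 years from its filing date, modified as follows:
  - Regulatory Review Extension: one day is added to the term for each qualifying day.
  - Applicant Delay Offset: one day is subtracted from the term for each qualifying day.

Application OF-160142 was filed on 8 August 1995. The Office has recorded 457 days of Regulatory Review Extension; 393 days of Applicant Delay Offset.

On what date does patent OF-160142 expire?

2014-10-11

Base term: filing date + 19 years → 8 August 2014.
Regulatory Review Extension: +457 days → 8 November 2015.
Applicant Delay Offset: −393 days → 11 October 2014.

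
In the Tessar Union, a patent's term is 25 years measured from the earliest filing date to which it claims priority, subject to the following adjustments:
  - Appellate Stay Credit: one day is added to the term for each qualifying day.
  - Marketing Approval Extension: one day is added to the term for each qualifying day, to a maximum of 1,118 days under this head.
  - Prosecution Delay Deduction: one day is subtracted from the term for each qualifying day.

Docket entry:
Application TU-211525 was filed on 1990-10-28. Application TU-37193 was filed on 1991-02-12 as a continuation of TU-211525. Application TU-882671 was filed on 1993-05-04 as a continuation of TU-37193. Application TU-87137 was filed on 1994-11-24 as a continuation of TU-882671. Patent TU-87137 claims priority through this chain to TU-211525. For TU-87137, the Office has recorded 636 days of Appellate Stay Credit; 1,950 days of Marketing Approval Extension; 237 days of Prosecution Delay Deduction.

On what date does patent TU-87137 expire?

2019-12-23

Earliest priority filing: 28 October 1990.
Base term: 28 October 1990 + 25 years → 28 October 2015.
Appellate Stay Credit: +636 days → 25 July 2017.
Marketing Approval Extension: 1950 days claimed exceeds the 1118-day cap, so +1118 days → 16 August 2020.
Prosecution Delay Deduction: −237 days → 23 December 2019.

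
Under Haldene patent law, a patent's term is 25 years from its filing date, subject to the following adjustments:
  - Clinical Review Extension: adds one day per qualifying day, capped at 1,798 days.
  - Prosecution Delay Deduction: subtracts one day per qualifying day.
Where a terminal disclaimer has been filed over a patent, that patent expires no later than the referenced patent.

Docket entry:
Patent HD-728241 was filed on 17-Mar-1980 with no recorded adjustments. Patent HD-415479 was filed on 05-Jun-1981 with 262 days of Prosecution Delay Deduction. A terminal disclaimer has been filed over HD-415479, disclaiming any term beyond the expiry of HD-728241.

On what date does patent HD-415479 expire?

Natural term of HD-415479:
  Base: filing + 25 years → 5 June 2006.
  Prosecution Delay Deduction: −262 days → 16 September 2005.
Expiry of referenced patent HD-728241:
  Base: filing + 25 years → 17 March 2005.
Terminal disclaimer: HD-415479 expires on the earlier of 16 September 2005 and 17 March 2005.

2005-03-17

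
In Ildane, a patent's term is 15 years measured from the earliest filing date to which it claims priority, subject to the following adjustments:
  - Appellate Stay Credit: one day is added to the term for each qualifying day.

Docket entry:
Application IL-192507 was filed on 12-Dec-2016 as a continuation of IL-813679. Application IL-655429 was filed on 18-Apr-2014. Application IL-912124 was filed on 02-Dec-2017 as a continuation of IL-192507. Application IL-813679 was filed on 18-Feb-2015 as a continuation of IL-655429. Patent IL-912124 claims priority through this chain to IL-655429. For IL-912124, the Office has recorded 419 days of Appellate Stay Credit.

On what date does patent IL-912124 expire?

June 11, 2030

Earliest priority filing: 18 April 2014.
Base term: 18 April 2014 + 15 years → 18 April 2029.
Appellate Stay Credit: +419 days → 11 June 2030.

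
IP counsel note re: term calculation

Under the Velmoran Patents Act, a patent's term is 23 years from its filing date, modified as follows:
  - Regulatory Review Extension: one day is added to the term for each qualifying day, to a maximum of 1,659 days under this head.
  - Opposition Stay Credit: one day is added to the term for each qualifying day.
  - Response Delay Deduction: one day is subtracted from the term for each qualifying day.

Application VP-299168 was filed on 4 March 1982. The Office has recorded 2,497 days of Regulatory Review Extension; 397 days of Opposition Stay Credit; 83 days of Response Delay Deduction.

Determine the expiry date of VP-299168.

Base term: filing date + 23 years → 4 March 2005.
Regulatory Review Extension: 2497 days claimed exceeds the 1659-day cap, so +1659 days → 18 September 2009.
Opposition Stay Credit: +397 days → 20 October 2010.
Response Delay Deduction: −83 days → 29 July 2010.

July 29, 2010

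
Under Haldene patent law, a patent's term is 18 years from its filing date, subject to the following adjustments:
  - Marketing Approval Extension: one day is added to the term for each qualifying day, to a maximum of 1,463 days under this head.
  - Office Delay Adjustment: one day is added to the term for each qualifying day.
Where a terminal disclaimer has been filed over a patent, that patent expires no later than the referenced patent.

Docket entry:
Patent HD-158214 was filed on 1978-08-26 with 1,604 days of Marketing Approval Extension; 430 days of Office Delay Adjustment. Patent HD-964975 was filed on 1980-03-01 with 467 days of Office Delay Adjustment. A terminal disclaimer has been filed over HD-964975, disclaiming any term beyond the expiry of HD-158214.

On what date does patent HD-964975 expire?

1999-06-11

Natural term of HD-964975:
  Base: filing + 18 years → 1 March 1998.
  Office Delay Adjustment: +467 days → 11 June 1999.
Expiry of referenced patent HD-158214:
  Base: filing + 18 years → 26 August 1996.
  Marketing Approval Extension: 1604 days claimed exceeds the 1463-day cap, so +1463 days → 28 August 2000.
  Office Delay Adjustment: +430 days → 1 November 2001.
Terminal disclaimer: HD-964975 expires on the earlier of 11 June 1999 and 1 November 2001.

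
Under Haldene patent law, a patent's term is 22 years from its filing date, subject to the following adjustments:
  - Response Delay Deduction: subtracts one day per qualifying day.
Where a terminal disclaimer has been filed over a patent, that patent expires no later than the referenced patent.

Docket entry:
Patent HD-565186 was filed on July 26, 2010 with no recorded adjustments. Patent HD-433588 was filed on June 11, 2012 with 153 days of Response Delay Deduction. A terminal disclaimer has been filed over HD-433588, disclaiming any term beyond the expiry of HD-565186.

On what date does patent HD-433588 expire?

July 26, 2032

Natural term of HD-433588:
  Base: filing + 22 years → 11 June 2034.
  Response Delay Deduction: −153 days → 9 January 2034.
Expiry of referenced patent HD-565186:
  Base: filing + 22 years → 26 July 2032.
Terminal disclaimer: HD-433588 expires on the earlier of 9 January 2034 and 26 July 2032.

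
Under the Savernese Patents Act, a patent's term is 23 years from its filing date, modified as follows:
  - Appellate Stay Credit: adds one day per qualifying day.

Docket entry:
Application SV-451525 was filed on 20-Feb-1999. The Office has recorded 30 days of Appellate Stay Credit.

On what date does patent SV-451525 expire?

Base term: filing date + 23 years → 20 February 2022.
Appellate Stay Credit: +30 days → 22 March 2022.

2022-03-22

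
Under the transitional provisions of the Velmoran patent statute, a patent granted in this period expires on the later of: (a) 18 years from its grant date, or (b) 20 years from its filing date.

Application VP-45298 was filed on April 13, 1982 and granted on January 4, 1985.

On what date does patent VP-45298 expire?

January 4, 2003

(a) grant + 18 years → 4 January 2003.
(b) filing + 20 years → 13 April 2002.
Later of the two: 4 January 2003.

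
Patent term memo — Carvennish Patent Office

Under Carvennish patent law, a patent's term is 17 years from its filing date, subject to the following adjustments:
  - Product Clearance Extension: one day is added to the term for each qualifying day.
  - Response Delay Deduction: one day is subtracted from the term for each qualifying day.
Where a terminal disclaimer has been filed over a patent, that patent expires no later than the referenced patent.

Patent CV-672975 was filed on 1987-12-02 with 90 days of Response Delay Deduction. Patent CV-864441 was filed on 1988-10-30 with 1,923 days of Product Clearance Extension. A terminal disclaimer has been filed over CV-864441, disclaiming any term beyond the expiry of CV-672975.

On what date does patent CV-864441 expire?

September 3, 2004

Natural term of CV-864441:
  Base: filing + 17 years → 30 October 2005.
  Product Clearance Extension: +1923 days → 4 February 2011.
Expiry of referenced patent CV-672975:
  Base: filing + 17 years → 2 December 2004.
  Response Delay Deduction: −90 days → 3 September 2004.
Terminal disclaimer: CV-864441 expires on the earlier of 4 February 2011 and 3 September 2004.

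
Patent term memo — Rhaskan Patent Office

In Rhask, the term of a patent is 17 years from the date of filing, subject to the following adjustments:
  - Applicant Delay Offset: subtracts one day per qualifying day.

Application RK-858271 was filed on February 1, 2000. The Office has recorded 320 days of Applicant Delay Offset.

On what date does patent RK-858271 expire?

Base term: filing date + 17 years → 1 February 2017.
Applicant Delay Offset: −320 days → 18 March 2016.

March 18, 2016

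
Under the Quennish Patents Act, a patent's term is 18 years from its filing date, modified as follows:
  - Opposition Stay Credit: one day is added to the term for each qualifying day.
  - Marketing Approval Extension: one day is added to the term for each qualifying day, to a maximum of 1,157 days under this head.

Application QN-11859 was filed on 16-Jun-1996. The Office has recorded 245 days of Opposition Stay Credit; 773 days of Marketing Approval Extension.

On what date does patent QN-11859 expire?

March 30, 2017

Base term: filing date + 18 years → 16 June 2014.
Opposition Stay Credit: +245 days → 16 February 2015.
Marketing Approval Extension: 773 days (within the 1157-day cap) → +773 days → 30 March 2017.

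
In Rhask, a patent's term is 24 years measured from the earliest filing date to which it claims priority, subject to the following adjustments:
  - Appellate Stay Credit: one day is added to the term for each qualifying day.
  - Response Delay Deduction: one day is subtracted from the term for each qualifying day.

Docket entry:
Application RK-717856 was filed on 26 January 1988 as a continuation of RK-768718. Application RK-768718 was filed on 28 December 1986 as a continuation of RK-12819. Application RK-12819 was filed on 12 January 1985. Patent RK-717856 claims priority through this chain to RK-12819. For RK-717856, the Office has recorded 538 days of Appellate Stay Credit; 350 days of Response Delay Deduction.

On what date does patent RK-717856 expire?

July 19, 2009

Earliest priority filing: 12 January 1985.
Base term: 12 January 1985 + 24 years → 12 January 2009.
Appellate Stay Credit: +538 days → 4 July 2010.
Response Delay Deduction: −350 days → 19 July 2009.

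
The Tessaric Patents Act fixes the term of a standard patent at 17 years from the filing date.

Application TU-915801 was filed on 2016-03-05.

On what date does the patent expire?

2033-03-05

Filing date + 17 years → 5 March 2033.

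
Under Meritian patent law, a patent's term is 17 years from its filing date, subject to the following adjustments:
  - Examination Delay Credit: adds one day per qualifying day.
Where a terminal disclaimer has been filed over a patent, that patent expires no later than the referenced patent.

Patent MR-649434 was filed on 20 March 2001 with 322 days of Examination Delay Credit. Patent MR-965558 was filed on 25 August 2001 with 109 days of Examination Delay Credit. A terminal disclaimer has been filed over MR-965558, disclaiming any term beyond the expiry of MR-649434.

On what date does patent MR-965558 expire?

Natural term of MR-965558:
  Base: filing + 17 years → 25 August 2018.
  Examination Delay Credit: +109 days → 12 December 2018.
Expiry of referenced patent MR-649434:
  Base: filing + 17 years → 20 March 2018.
  Examination Delay Credit: +322 days → 5 February 2019.
Terminal disclaimer: MR-965558 expires on the earlier of 12 December 2018 and 5 February 2019.

2018-12-12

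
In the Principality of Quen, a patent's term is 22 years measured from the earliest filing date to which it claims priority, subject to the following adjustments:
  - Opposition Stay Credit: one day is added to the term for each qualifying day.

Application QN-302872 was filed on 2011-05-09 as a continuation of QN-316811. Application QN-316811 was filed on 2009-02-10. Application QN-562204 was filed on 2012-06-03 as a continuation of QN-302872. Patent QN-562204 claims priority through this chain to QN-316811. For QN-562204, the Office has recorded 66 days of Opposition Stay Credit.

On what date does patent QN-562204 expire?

2031-04-17

Earliest priority filing: 10 February 2009.
Base term: 10 February 2009 + 22 years → 10 February 2031.
Opposition Stay Credit: +66 days → 17 April 2031.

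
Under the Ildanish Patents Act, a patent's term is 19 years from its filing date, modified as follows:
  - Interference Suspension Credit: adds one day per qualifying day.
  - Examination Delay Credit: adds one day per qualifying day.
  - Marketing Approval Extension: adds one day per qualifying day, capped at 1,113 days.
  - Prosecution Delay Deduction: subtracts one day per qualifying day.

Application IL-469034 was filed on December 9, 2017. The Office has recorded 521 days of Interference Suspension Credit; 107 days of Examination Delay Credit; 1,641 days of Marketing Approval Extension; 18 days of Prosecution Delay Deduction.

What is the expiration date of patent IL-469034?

2041-08-28

Base term: filing date + 19 years → 9 December 2036.
Interference Suspension Credit: +521 days → 14 May 2038.
Examination Delay Credit: +107 days → 29 August 2038.
Marketing Approval Extension: 1641 days claimed exceeds the 1113-day cap, so +1113 days → 15 September 2041.
Prosecution Delay Deduction: −18 days → 28 August 2041.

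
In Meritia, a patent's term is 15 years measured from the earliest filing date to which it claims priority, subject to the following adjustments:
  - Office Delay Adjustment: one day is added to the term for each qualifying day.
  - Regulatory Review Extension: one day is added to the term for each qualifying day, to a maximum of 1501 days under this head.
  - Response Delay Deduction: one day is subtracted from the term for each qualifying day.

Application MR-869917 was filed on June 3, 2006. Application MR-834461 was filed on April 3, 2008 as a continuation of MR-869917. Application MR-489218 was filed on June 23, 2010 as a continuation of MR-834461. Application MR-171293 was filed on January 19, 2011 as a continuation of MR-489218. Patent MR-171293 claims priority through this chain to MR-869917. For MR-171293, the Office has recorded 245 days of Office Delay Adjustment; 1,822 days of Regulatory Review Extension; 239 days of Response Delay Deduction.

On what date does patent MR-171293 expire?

2025-07-19

Earliest priority filing: 3 June 2006.
Base term: 3 June 2006 + 15 years → 3 June 2021.
Office Delay Adjustment: +245 days → 3 February 2022.
Regulatory Review Extension: 1822 days claimed exceeds the 1501-day cap, so +1501 days → 15 March 2026.
Response Delay Deduction: −239 days → 19 July 2025.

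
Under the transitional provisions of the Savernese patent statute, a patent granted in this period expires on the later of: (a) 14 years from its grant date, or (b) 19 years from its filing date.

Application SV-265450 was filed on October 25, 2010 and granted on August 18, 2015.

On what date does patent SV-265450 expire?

(a) grant + 14 years → 18 August 2029.
(b) filing + 19 years → 25 October 2029.
Later of the two: 25 October 2029.

October 25, 2029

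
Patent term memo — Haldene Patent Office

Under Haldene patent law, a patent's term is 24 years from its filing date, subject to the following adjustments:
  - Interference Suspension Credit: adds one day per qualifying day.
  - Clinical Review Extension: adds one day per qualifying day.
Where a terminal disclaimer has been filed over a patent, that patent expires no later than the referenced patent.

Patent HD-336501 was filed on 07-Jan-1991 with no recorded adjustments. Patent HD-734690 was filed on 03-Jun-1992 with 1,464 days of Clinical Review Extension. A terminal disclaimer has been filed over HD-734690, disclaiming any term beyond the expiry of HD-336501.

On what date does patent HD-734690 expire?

January 7, 2015

Natural term of HD-734690:
  Base: filing + 24 years → 3 June 2016.
  Clinical Review Extension: +1464 days → 6 June 2020.
Expiry of referenced patent HD-336501:
  Base: filing + 24 years → 7 January 2015.
Terminal disclaimer: HD-734690 expires on the earlier of 6 June 2020 and 7 January 2015.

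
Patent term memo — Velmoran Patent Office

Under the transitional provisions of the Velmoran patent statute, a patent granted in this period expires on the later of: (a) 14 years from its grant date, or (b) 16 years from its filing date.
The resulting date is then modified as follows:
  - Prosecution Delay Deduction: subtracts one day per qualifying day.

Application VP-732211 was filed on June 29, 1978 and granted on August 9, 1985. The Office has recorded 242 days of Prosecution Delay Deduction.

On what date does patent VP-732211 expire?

(a) grant + 14 years → 9 August 1999.
(b) filing + 16 years → 29 June 1994.
Later of the two: 9 August 1999.
Prosecution Delay Deduction: −242 days → 10 December 1998.

1998-12-10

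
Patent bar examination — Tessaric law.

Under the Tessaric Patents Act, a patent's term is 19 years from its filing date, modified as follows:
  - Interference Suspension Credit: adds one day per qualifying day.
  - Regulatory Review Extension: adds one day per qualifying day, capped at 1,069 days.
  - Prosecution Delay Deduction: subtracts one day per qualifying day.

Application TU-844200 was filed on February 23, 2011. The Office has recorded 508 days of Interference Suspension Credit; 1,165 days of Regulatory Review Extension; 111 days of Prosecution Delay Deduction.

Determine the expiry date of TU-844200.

Base term: filing date + 19 years → 23 February 2030.
Interference Suspension Credit: +508 days → 16 July 2031.
Regulatory Review Extension: 1165 days claimed exceeds the 1069-day cap, so +1069 days → 19 June 2034.
Prosecution Delay Deduction: −111 days → 28 February 2034.

2034-02-28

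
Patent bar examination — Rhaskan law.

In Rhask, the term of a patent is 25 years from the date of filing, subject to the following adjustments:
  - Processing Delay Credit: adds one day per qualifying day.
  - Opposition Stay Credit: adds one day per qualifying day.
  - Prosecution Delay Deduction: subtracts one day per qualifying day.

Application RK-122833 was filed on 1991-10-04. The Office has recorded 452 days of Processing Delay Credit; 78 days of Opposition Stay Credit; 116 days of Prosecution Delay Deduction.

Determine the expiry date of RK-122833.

Base term: filing date + 25 years → 4 October 2016.
Processing Delay Credit: +452 days → 30 December 2017.
Opposition Stay Credit: +78 days → 18 March 2018.
Prosecution Delay Deduction: −116 days → 22 November 2017.

2017-11-22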